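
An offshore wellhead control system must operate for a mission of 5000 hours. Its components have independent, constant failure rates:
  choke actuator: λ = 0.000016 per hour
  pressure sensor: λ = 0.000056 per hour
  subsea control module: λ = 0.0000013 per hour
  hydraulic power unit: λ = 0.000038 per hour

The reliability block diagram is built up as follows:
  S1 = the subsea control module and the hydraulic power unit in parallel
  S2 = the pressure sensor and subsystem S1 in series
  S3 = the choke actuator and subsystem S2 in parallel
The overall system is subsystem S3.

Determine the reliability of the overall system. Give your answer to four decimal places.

0.9812

R(choke actuator) = exp(−0.000016 × 5000) = 0.923116
R(pressure sensor) = exp(−0.000056 × 5000) = 0.755784
R(subsea control module) = exp(−0.0000013 × 5000) = 0.993521
R(hydraulic power unit) = exp(−0.000038 × 5000) = 0.826959
Parallel (subsea control module and hydraulic power unit): 1 − (1 − 0.993521)(1 − 0.826959) = 0.998879
Series (pressure sensor and [0.998879]): 0.755784 × 0.998879 = 0.754937
Parallel (choke actuator and [0.754937]): 1 − (1 − 0.923116)(1 − 0.754937) = 0.9812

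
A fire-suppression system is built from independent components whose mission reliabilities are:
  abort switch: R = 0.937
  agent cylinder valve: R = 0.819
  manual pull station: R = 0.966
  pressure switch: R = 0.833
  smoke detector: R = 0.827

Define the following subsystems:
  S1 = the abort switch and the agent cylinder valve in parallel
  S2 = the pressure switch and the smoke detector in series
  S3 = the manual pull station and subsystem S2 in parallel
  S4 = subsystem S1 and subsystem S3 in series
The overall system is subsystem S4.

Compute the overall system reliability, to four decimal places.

0.9781

Parallel (abort switch and agent cylinder valve): 1 − (1 − 0.937000)(1 − 0.819000) = 0.988597
Series (pressure switch and smoke detector): 0.833000 × 0.827000 = 0.688891
Parallel (manual pull station and [0.688891]): 1 − (1 − 0.966000)(1 − 0.688891) = 0.989422
Series ([0.988597] and [0.989422]): 0.988597 × 0.989422 = 0.9781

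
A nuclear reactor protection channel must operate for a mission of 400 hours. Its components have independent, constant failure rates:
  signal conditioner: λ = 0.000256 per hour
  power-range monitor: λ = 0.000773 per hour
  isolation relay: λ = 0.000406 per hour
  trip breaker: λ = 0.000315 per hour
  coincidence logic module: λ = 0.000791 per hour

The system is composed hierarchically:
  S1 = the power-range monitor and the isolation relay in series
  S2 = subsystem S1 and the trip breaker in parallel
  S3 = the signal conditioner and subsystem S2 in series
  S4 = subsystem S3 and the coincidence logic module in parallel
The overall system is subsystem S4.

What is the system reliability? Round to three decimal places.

0.963

R(signal conditioner) = exp(−0.000256 × 400) = 0.90267
R(power-range monitor) = exp(−0.000773 × 400) = 0.73403
R(isolation relay) = exp(−0.000406 × 400) = 0.85010
R(trip breaker) = exp(−0.000315 × 400) = 0.88161
R(coincidence logic module) = exp(−0.000791 × 400) = 0.72877
Series (power-range monitor and isolation relay): 0.73403 × 0.85010 = 0.62400
Parallel ([0.62400] and trip breaker): 1 − (1 − 0.62400)(1 − 0.88161) = 0.95549
Series (signal conditioner and [0.95549]): 0.90267 × 0.95549 = 0.86249
Parallel ([0.86249] and coincidence logic module): 1 − (1 − 0.86249)(1 − 0.72877) = 0.963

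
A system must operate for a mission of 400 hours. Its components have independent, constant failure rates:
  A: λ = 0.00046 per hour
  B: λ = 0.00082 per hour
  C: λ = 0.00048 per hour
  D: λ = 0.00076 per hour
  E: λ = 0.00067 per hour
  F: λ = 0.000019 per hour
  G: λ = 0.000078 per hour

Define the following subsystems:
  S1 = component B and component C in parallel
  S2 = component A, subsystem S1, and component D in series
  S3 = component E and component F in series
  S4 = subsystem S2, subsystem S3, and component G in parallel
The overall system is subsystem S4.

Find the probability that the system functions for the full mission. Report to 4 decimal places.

0.9969

R(A) = exp(−0.00046 × 400) = 0.831936
R(B) = exp(−0.00082 × 400) = 0.720363
R(C) = exp(−0.00048 × 400) = 0.825307
R(D) = exp(−0.00076 × 400) = 0.737861
R(E) = exp(−0.00067 × 400) = 0.764908
R(F) = exp(−0.000019 × 400) = 0.992429
R(G) = exp(−0.000078 × 400) = 0.969282
Parallel (B and C): 1 − (1 − 0.720363)(1 − 0.825307) = 0.951149
Series (A, [0.951149], and D): 0.831936 × 0.951149 × 0.737861 = 0.583866
Series (E and F): 0.764908 × 0.992429 = 0.759117
Parallel ([0.583866], [0.759117], and G): 1 − (1 − 0.583866)(1 − 0.759117)(1 − 0.969282) = 0.9969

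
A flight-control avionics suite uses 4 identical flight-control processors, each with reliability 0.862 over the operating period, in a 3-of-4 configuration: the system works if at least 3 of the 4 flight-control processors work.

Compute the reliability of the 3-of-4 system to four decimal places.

R = Σ_{i=3}^{4} C(4,i) p^i (1−p)^{4−i} with p = 0.862
C(4,3)·0.862^3·0.138^1 = 0.353558
C(4,4)·0.862^4·0.138^0 = 0.552114
Sum = 0.9057

0.9057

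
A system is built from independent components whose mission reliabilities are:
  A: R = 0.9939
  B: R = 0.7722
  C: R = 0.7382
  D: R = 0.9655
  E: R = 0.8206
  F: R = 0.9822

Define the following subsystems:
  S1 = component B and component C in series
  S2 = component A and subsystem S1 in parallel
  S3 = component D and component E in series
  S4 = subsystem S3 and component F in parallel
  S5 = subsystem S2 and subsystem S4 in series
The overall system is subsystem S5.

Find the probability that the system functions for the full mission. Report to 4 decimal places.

Series (B and C): 0.772200 × 0.738200 = 0.570038
Parallel (A and [0.570038]): 1 − (1 − 0.993900)(1 − 0.570038) = 0.997377
Series (D and E): 0.965500 × 0.820600 = 0.792289
Parallel ([0.792289] and F): 1 − (1 − 0.792289)(1 − 0.982200) = 0.996303
Series ([0.997377] and [0.996303]): 0.997377 × 0.996303 = 0.9937

0.9937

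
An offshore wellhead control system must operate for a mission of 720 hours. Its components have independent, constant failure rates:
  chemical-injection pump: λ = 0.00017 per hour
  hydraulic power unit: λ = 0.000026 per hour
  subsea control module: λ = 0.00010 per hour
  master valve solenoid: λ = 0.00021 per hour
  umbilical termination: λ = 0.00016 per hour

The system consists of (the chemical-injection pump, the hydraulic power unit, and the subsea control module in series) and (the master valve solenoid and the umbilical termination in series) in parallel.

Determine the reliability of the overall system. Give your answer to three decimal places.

0.955

R(chemical-injection pump) = exp(−0.00017 × 720) = 0.88479
R(hydraulic power unit) = exp(−0.000026 × 720) = 0.98145
R(subsea control module) = exp(−0.00010 × 720) = 0.93053
R(master valve solenoid) = exp(−0.00021 × 720) = 0.85968
R(umbilical termination) = exp(−0.00016 × 720) = 0.89119
Series (chemical-injection pump, hydraulic power unit, and subsea control module): 0.88479 × 0.98145 × 0.93053 = 0.80805
Series (master valve solenoid and umbilical termination): 0.85968 × 0.89119 = 0.76614
Parallel ([0.80805] and [0.76614]): 1 − (1 − 0.80805)(1 − 0.76614) = 0.955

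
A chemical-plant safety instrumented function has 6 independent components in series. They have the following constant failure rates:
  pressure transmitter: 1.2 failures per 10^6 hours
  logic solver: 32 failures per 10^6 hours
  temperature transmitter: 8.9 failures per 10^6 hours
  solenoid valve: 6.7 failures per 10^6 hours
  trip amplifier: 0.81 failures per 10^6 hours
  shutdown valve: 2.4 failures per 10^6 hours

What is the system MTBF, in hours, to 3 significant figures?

Series of exponential components: λ_sys = Σ λ_i
λ_sys = 0.0000012 + 0.000032 + 0.0000089 + 0.0000067 + 0.00000081 + 0.0000024 = 5.2010e-05 /h
MTBF = 1 / λ_sys = 19200 h

19200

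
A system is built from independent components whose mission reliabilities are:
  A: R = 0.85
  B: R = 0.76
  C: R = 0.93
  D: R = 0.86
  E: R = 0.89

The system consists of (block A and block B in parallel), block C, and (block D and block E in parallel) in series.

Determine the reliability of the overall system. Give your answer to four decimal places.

0.8827

Parallel (A and B): 1 − (1 − 0.850000)(1 − 0.760000) = 0.964000
Parallel (D and E): 1 − (1 − 0.860000)(1 − 0.890000) = 0.984600
Series ([0.964000], C, and [0.984600]): 0.964000 × 0.930000 × 0.984600 = 0.8827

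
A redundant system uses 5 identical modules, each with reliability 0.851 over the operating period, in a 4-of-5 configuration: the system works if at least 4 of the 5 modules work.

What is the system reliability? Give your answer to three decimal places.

0.837

R = Σ_{i=4}^{5} C(5,i) p^i (1−p)^{5−i} with p = 0.851
C(5,4)·0.851^4·0.149^1 = 0.39073
C(5,5)·0.851^5·0.149^0 = 0.44632
Sum = 0.837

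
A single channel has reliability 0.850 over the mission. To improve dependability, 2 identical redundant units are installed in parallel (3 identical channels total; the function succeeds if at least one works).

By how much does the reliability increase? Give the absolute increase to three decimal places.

R_before = 0.850
R_after = 1 − (1 − 0.850)^3 = 0.997
ΔR = 0.997 − 0.850 = 0.147

0.147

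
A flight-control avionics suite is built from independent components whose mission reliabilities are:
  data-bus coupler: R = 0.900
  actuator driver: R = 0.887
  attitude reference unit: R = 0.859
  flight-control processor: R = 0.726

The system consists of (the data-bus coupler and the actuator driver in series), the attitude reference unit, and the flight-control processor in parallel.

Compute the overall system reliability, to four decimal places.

0.9922

Series (data-bus coupler and actuator driver): 0.900000 × 0.887000 = 0.798300
Parallel ([0.798300], attitude reference unit, and flight-control processor): 1 − (1 − 0.798300)(1 − 0.859000)(1 − 0.726000) = 0.9922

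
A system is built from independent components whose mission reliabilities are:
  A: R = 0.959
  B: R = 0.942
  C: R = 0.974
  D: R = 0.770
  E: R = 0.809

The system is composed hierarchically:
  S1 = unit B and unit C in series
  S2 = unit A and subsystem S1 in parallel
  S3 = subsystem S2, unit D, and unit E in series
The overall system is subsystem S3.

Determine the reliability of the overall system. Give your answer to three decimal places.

0.621

Series (B and C): 0.94200 × 0.97400 = 0.91751
Parallel (A and [0.91751]): 1 − (1 − 0.95900)(1 − 0.91751) = 0.99662
Series ([0.99662], D, and E): 0.99662 × 0.77000 × 0.80900 = 0.621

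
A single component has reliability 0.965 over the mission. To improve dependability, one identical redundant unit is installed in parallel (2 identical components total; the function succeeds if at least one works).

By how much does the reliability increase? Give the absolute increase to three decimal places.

R_before = 0.965
R_after = 1 − (1 − 0.965)^2 = 0.999
ΔR = 0.999 − 0.965 = 0.034

0.034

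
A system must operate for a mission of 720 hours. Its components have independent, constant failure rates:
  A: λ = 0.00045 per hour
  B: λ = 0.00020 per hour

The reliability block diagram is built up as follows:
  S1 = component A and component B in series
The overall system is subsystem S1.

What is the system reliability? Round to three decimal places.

0.626

R(A) = exp(−0.00045 × 720) = 0.72325
R(B) = exp(−0.00020 × 720) = 0.86589
Series (A and B): 0.72325 × 0.86589 = 0.626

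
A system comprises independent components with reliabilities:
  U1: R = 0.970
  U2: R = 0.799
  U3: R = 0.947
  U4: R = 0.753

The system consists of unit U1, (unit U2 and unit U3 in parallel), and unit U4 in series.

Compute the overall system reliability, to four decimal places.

0.7226

Parallel (U2 and U3): 1 − (1 − 0.799000)(1 − 0.947000) = 0.989347
Series (U1, [0.989347], and U4): 0.970000 × 0.989347 × 0.753000 = 0.7226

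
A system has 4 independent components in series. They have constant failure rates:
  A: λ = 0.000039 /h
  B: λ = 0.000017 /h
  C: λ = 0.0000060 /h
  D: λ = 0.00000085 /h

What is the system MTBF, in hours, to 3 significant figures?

15900

Series of exponential components: λ_sys = Σ λ_i
λ_sys = 0.000039 + 0.000017 + 0.0000060 + 0.00000085 = 6.2850e-05 /h
MTBF = 1 / λ_sys = 15900 h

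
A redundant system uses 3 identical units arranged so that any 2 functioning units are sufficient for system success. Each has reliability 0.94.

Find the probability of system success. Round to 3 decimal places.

R = Σ_{i=2}^{3} C(3,i) p^i (1−p)^{3−i} with p = 0.94
C(3,2)·0.94^2·0.06^1 = 0.15905
C(3,3)·0.94^3·0.06^0 = 0.83058
Sum = 0.990

0.990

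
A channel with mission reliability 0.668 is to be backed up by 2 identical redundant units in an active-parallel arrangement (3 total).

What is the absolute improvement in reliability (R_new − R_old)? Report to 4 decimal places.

R_before = 0.668
R_after = 1 − (1 − 0.668)^3 = 0.9634
ΔR = 0.9634 − 0.668 = 0.2954

0.2954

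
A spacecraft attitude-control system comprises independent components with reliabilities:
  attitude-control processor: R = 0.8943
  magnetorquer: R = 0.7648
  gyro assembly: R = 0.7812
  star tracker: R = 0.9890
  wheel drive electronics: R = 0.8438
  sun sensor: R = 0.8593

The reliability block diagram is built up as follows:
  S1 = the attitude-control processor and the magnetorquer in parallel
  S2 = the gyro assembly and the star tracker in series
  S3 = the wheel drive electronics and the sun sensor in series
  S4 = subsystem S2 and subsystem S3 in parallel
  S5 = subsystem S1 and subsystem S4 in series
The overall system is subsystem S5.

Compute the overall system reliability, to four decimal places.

Parallel (attitude-control processor and magnetorquer): 1 − (1 − 0.894300)(1 − 0.764800) = 0.975139
Series (gyro assembly and star tracker): 0.781200 × 0.989000 = 0.772607
Series (wheel drive electronics and sun sensor): 0.843800 × 0.859300 = 0.725077
Parallel ([0.772607] and [0.725077]): 1 − (1 − 0.772607)(1 − 0.725077) = 0.937484
Series ([0.975139] and [0.937484]): 0.975139 × 0.937484 = 0.9142

0.9142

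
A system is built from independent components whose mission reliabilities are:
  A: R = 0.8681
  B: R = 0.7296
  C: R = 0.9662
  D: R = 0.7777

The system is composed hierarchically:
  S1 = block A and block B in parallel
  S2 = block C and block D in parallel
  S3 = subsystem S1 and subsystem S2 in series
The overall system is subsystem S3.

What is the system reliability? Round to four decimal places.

0.9571

Parallel (A and B): 1 − (1 − 0.868100)(1 − 0.729600) = 0.964334
Parallel (C and D): 1 − (1 − 0.966200)(1 − 0.777700) = 0.992486
Series ([0.964334] and [0.992486]): 0.964334 × 0.992486 = 0.9571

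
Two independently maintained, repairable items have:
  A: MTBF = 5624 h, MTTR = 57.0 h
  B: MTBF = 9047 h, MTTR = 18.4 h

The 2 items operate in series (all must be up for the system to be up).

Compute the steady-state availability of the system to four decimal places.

0.9880

A(A) = MTBF/(MTBF+MTTR) = 5624/(5624+57.0) = 0.989967
A(B) = MTBF/(MTBF+MTTR) = 9047/(9047+18.4) = 0.997970
Series availability: 0.989967 × 0.997970 = 0.9880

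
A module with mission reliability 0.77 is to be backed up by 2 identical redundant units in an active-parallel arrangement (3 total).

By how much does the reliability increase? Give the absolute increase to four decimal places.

0.2178

R_before = 0.77
R_after = 1 − (1 − 0.77)^3 = 0.9878
ΔR = 0.9878 − 0.77 = 0.2178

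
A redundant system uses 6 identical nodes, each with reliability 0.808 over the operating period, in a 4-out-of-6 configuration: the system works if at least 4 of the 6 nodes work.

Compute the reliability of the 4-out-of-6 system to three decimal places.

0.911

R = Σ_{i=4}^{6} C(6,i) p^i (1−p)^{6−i} with p = 0.808
C(6,4)·0.808^4·0.192^2 = 0.23569
C(6,5)·0.808^5·0.192^1 = 0.39674
C(6,6)·0.808^6·0.192^0 = 0.27827
Sum = 0.911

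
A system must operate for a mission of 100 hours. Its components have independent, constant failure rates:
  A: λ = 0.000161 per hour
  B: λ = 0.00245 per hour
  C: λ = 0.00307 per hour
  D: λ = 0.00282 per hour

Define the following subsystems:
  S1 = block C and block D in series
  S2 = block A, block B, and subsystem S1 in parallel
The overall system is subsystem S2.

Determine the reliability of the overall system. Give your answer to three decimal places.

R(A) = exp(−0.000161 × 100) = 0.98403
R(B) = exp(−0.00245 × 100) = 0.78270
R(C) = exp(−0.00307 × 100) = 0.73565
R(D) = exp(−0.00282 × 100) = 0.75427
Series (C and D): 0.73565 × 0.75427 = 0.55488
Parallel (A, B, and [0.55488]): 1 − (1 − 0.98403)(1 − 0.78270)(1 − 0.55488) = 0.998

0.998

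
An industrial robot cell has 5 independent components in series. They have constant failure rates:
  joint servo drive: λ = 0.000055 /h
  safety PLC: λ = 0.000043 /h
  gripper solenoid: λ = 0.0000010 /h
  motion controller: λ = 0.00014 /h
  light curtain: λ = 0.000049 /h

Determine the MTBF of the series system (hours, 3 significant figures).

3470

Series of exponential components: λ_sys = Σ λ_i
λ_sys = 0.000055 + 0.000043 + 0.0000010 + 0.00014 + 0.000049 = 2.8800e-04 /h
MTBF = 1 / λ_sys = 3470 h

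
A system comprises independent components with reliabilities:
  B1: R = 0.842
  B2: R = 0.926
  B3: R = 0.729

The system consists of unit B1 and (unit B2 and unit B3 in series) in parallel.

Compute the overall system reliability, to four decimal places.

Series (B2 and B3): 0.926000 × 0.729000 = 0.675054
Parallel (B1 and [0.675054]): 1 − (1 − 0.842000)(1 − 0.675054) = 0.9487

0.9487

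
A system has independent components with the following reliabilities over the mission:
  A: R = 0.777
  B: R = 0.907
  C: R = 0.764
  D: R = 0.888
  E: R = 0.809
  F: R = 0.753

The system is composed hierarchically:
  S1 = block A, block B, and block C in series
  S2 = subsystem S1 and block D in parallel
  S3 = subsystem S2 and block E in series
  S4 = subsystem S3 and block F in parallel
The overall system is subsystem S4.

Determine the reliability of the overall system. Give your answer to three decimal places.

0.942

Series (A, B, and C): 0.77700 × 0.90700 × 0.76400 = 0.53842
Parallel ([0.53842] and D): 1 − (1 − 0.53842)(1 − 0.88800) = 0.94830
Series ([0.94830] and E): 0.94830 × 0.80900 = 0.76717
Parallel ([0.76717] and F): 1 − (1 − 0.76717)(1 − 0.75300) = 0.942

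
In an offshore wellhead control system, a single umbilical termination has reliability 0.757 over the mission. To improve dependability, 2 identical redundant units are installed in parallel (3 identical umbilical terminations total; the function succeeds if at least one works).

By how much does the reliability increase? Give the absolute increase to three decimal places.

0.229

R_before = 0.757
R_after = 1 − (1 − 0.757)^3 = 0.986
ΔR = 0.986 − 0.757 = 0.229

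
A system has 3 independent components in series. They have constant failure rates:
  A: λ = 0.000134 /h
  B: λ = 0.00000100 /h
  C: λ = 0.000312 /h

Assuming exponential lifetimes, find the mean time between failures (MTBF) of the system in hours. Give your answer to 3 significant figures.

2240

Series of exponential components: λ_sys = Σ λ_i
λ_sys = 0.000134 + 0.00000100 + 0.000312 = 4.4700e-04 /h
MTBF = 1 / λ_sys = 2240 h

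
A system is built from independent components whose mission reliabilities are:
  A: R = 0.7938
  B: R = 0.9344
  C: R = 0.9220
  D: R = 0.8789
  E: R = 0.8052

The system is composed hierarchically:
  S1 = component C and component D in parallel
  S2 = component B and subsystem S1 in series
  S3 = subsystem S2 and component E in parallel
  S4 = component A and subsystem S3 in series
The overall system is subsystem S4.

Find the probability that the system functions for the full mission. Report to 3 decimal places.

0.782

Parallel (C and D): 1 − (1 − 0.92200)(1 − 0.87890) = 0.99055
Series (B and [0.99055]): 0.93440 × 0.99055 = 0.92557
Parallel ([0.92557] and E): 1 − (1 − 0.92557)(1 − 0.80520) = 0.98550
Series (A and [0.98550]): 0.79380 × 0.98550 = 0.782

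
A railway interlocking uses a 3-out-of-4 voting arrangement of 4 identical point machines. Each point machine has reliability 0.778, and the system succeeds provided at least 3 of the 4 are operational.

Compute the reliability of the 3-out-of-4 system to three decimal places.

0.785

R = Σ_{i=3}^{4} C(4,i) p^i (1−p)^{4−i} with p = 0.778
C(4,3)·0.778^3·0.222^1 = 0.41817
C(4,4)·0.778^4·0.222^0 = 0.36637
Sum = 0.785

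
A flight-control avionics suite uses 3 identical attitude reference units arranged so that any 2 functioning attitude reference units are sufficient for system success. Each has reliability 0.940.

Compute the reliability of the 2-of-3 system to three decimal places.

0.990

R = Σ_{i=2}^{3} C(3,i) p^i (1−p)^{3−i} with p = 0.940
C(3,2)·0.940^2·0.060^1 = 0.15905
C(3,3)·0.940^3·0.060^0 = 0.83058
Sum = 0.990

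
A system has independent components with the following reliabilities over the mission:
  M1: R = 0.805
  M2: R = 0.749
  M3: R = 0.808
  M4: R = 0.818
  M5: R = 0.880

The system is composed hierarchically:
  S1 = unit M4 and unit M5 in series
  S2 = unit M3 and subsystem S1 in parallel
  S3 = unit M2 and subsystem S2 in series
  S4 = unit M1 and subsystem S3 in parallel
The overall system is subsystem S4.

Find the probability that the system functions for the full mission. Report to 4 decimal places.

0.9432

Series (M4 and M5): 0.818000 × 0.880000 = 0.719840
Parallel (M3 and [0.719840]): 1 − (1 − 0.808000)(1 − 0.719840) = 0.946209
Series (M2 and [0.946209]): 0.749000 × 0.946209 = 0.708711
Parallel (M1 and [0.708711]): 1 − (1 − 0.805000)(1 − 0.708711) = 0.9432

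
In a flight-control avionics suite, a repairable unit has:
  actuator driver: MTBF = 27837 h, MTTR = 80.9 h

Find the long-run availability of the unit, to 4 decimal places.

A(actuator driver) = MTBF/(MTBF+MTTR) = 27837/(27837+80.9) = 0.9971

0.9971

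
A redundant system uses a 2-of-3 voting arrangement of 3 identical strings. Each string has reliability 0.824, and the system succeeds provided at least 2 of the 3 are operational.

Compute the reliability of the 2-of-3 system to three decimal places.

0.918

R = Σ_{i=2}^{3} C(3,i) p^i (1−p)^{3−i} with p = 0.824
C(3,2)·0.824^2·0.176^1 = 0.35850
C(3,3)·0.824^3·0.176^0 = 0.55948
Sum = 0.918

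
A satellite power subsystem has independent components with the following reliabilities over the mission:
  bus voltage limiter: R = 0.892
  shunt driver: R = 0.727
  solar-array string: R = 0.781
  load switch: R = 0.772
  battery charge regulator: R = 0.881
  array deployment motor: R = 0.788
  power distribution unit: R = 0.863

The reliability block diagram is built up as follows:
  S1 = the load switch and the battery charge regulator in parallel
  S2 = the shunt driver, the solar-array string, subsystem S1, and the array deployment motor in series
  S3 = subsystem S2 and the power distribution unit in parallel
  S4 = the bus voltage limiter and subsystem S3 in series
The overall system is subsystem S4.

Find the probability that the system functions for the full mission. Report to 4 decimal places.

0.8230

Parallel (load switch and battery charge regulator): 1 − (1 − 0.772000)(1 − 0.881000) = 0.972868
Series (shunt driver, solar-array string, [0.972868], and array deployment motor): 0.727000 × 0.781000 × 0.972868 × 0.788000 = 0.435277
Parallel ([0.435277] and power distribution unit): 1 − (1 − 0.435277)(1 − 0.863000) = 0.922633
Series (bus voltage limiter and [0.922633]): 0.892000 × 0.922633 = 0.8230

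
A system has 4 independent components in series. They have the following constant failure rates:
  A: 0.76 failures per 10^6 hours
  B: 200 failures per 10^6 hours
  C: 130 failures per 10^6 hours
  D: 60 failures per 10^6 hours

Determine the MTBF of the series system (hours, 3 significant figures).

2560

Series of exponential components: λ_sys = Σ λ_i
λ_sys = 0.00000076 + 0.00020 + 0.00013 + 0.000060 = 3.9076e-04 /h
MTBF = 1 / λ_sys = 2560 h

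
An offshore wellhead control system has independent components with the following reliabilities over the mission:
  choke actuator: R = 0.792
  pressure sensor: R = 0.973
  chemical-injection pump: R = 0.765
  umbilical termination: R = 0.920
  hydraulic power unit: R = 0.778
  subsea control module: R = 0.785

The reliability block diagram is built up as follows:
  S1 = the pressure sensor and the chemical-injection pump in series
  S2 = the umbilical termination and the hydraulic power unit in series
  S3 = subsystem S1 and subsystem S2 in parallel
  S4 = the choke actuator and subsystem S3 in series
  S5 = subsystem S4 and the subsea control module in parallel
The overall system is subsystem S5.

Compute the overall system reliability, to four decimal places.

0.9429

Series (pressure sensor and chemical-injection pump): 0.973000 × 0.765000 = 0.744345
Series (umbilical termination and hydraulic power unit): 0.920000 × 0.778000 = 0.715760
Parallel ([0.744345] and [0.715760]): 1 − (1 − 0.744345)(1 − 0.715760) = 0.927333
Series (choke actuator and [0.927333]): 0.792000 × 0.927333 = 0.734448
Parallel ([0.734448] and subsea control module): 1 − (1 − 0.734448)(1 − 0.785000) = 0.9429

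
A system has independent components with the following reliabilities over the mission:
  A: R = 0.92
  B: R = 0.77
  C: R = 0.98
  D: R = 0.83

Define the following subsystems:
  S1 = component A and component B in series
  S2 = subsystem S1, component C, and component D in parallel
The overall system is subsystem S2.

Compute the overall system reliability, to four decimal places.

Series (A and B): 0.920000 × 0.770000 = 0.708400
Parallel ([0.708400], C, and D): 1 − (1 − 0.708400)(1 − 0.980000)(1 − 0.830000) = 0.9990

0.9990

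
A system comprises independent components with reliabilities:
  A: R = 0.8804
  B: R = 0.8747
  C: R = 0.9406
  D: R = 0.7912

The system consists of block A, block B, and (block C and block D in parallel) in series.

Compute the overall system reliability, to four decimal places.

0.7605

Parallel (C and D): 1 − (1 − 0.940600)(1 − 0.791200) = 0.987597
Series (A, B, and [0.987597]): 0.880400 × 0.874700 × 0.987597 = 0.7605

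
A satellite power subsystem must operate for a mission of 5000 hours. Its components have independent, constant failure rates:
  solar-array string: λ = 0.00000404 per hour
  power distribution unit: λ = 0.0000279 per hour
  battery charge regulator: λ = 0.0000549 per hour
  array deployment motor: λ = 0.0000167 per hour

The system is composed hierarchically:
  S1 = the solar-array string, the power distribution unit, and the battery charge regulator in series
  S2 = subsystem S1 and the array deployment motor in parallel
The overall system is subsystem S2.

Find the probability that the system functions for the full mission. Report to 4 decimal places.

R(solar-array string) = exp(−0.00000404 × 5000) = 0.980003
R(power distribution unit) = exp(−0.0000279 × 5000) = 0.869793
R(battery charge regulator) = exp(−0.0000549 × 5000) = 0.759952
R(array deployment motor) = exp(−0.0000167 × 5000) = 0.919891
Series (solar-array string, power distribution unit, and battery charge regulator): 0.980003 × 0.869793 × 0.759952 = 0.647783
Parallel ([0.647783] and array deployment motor): 1 − (1 − 0.647783)(1 − 0.919891) = 0.9718

0.9718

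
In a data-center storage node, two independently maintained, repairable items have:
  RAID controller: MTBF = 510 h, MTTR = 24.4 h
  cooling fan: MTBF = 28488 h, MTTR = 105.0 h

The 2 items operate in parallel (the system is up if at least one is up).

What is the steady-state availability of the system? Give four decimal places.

0.9998

A(RAID controller) = MTBF/(MTBF+MTTR) = 510/(510+24.4) = 0.954341
A(cooling fan) = MTBF/(MTBF+MTTR) = 28488/(28488+105.0) = 0.996328
Parallel availability: 1 − (1 − 0.954341)(1 − 0.996328) = 0.9998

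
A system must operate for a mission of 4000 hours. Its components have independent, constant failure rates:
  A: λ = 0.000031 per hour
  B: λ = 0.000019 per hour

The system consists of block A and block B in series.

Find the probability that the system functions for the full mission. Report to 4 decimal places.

0.8187

R(A) = exp(−0.000031 × 4000) = 0.883380
R(B) = exp(−0.000019 × 4000) = 0.926816
Series (A and B): 0.883380 × 0.926816 = 0.8187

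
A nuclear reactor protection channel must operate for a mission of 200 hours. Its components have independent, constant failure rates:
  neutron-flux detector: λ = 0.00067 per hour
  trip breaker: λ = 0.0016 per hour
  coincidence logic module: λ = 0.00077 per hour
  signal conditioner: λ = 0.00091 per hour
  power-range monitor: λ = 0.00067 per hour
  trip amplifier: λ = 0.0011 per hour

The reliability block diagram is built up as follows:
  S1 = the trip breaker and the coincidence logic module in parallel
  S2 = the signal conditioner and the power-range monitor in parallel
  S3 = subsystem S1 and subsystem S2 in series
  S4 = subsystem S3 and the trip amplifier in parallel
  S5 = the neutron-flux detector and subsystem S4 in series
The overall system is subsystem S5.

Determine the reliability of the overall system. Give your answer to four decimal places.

0.8644

R(neutron-flux detector) = exp(−0.00067 × 200) = 0.874590
R(trip breaker) = exp(−0.0016 × 200) = 0.726149
R(coincidence logic module) = exp(−0.00077 × 200) = 0.857272
R(signal conditioner) = exp(−0.00091 × 200) = 0.833601
R(power-range monitor) = exp(−0.00067 × 200) = 0.874590
R(trip amplifier) = exp(−0.0011 × 200) = 0.802519
Parallel (trip breaker and coincidence logic module): 1 − (1 − 0.726149)(1 − 0.857272) = 0.960914
Parallel (signal conditioner and power-range monitor): 1 − (1 − 0.833601)(1 − 0.874590) = 0.979132
Series ([0.960914] and [0.979132]): 0.960914 × 0.979132 = 0.940862
Parallel ([0.940862] and trip amplifier): 1 − (1 − 0.940862)(1 − 0.802519) = 0.988321
Series (neutron-flux detector and [0.988321]): 0.874590 × 0.988321 = 0.8644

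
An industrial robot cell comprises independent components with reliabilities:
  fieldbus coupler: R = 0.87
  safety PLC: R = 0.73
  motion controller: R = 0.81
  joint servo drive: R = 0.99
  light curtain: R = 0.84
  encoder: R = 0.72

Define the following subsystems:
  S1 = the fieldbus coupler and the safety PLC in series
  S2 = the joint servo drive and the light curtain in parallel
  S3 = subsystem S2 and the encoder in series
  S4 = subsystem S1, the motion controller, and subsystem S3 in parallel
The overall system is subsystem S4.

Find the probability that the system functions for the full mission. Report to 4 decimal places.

0.9805

Series (fieldbus coupler and safety PLC): 0.870000 × 0.730000 = 0.635100
Parallel (joint servo drive and light curtain): 1 − (1 − 0.990000)(1 − 0.840000) = 0.998400
Series ([0.998400] and encoder): 0.998400 × 0.720000 = 0.718848
Parallel ([0.635100], motion controller, and [0.718848]): 1 − (1 − 0.635100)(1 − 0.810000)(1 − 0.718848) = 0.9805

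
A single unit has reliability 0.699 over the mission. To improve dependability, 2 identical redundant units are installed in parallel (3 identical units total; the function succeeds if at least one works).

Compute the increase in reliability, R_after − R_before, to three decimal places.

R_before = 0.699
R_after = 1 − (1 − 0.699)^3 = 0.973
ΔR = 0.973 − 0.699 = 0.274

0.274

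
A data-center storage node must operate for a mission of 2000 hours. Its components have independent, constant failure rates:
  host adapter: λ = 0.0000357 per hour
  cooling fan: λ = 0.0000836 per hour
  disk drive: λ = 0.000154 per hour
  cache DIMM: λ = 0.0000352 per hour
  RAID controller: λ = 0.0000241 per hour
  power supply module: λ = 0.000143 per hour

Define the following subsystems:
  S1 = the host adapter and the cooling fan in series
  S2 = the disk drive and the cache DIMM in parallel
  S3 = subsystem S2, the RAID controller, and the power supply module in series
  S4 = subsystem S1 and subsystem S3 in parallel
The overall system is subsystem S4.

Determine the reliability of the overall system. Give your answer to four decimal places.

R(host adapter) = exp(−0.0000357 × 2000) = 0.931089
R(cooling fan) = exp(−0.0000836 × 2000) = 0.846030
R(disk drive) = exp(−0.000154 × 2000) = 0.734915
R(cache DIMM) = exp(−0.0000352 × 2000) = 0.932021
R(RAID controller) = exp(−0.0000241 × 2000) = 0.952943
R(power supply module) = exp(−0.000143 × 2000) = 0.751263
Series (host adapter and cooling fan): 0.931089 × 0.846030 = 0.787729
Parallel (disk drive and cache DIMM): 1 − (1 − 0.734915)(1 − 0.932021) = 0.981980
Series ([0.981980], RAID controller, and power supply module): 0.981980 × 0.952943 × 0.751263 = 0.703010
Parallel ([0.787729] and [0.703010]): 1 − (1 − 0.787729)(1 − 0.703010) = 0.9370

0.9370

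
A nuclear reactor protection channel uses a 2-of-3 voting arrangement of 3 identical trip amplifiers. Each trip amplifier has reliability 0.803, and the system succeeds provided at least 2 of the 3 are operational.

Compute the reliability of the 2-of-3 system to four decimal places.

R = Σ_{i=2}^{3} C(3,i) p^i (1−p)^{3−i} with p = 0.803
C(3,2)·0.803^2·0.197^1 = 0.381082
C(3,3)·0.803^3·0.197^0 = 0.517782
Sum = 0.8989

0.8989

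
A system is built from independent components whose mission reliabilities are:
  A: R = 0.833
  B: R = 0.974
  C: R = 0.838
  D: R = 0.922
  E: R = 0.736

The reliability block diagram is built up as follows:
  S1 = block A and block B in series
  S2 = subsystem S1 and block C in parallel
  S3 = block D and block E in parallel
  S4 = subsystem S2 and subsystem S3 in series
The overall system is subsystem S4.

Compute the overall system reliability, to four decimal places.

0.9495

Series (A and B): 0.833000 × 0.974000 = 0.811342
Parallel ([0.811342] and C): 1 − (1 − 0.811342)(1 − 0.838000) = 0.969437
Parallel (D and E): 1 − (1 − 0.922000)(1 − 0.736000) = 0.979408
Series ([0.969437] and [0.979408]): 0.969437 × 0.979408 = 0.9495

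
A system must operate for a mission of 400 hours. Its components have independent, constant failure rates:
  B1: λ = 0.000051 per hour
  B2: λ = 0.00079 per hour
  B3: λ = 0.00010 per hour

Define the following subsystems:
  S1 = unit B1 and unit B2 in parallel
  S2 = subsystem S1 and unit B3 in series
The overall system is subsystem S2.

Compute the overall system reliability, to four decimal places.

0.9555

R(B1) = exp(−0.000051 × 400) = 0.979807
R(B2) = exp(−0.00079 × 400) = 0.729059
R(B3) = exp(−0.00010 × 400) = 0.960789
Parallel (B1 and B2): 1 − (1 − 0.979807)(1 − 0.729059) = 0.994529
Series ([0.994529] and B3): 0.994529 × 0.960789 = 0.9555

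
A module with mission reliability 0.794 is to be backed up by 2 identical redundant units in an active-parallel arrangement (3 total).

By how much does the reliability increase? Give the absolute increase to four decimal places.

0.1973

R_before = 0.794
R_after = 1 − (1 − 0.794)^3 = 0.9913
ΔR = 0.9913 − 0.794 = 0.1973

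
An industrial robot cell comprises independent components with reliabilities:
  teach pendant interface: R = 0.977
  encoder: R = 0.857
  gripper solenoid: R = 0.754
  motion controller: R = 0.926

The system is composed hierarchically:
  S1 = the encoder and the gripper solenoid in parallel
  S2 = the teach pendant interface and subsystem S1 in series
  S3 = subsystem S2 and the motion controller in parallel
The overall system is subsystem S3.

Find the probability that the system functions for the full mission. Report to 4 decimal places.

0.9958

Parallel (encoder and gripper solenoid): 1 − (1 − 0.857000)(1 − 0.754000) = 0.964822
Series (teach pendant interface and [0.964822]): 0.977000 × 0.964822 = 0.942631
Parallel ([0.942631] and motion controller): 1 − (1 − 0.942631)(1 − 0.926000) = 0.9958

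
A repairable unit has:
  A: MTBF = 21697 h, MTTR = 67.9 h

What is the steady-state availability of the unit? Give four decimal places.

A(A) = MTBF/(MTBF+MTTR) = 21697/(21697+67.9) = 0.9969

0.9969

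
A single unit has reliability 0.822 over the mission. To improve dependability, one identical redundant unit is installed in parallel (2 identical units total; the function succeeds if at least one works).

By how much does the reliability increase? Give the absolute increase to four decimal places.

R_before = 0.822
R_after = 1 − (1 − 0.822)^2 = 0.9683
ΔR = 0.9683 − 0.822 = 0.1463

0.1463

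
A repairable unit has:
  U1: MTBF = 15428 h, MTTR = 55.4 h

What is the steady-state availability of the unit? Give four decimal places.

A(U1) = MTBF/(MTBF+MTTR) = 15428/(15428+55.4) = 0.9964

0.9964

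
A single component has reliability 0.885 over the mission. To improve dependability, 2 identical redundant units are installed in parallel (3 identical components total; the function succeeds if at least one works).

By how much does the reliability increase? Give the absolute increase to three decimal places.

R_before = 0.885
R_after = 1 − (1 − 0.885)^3 = 0.998
ΔR = 0.998 − 0.885 = 0.113

0.113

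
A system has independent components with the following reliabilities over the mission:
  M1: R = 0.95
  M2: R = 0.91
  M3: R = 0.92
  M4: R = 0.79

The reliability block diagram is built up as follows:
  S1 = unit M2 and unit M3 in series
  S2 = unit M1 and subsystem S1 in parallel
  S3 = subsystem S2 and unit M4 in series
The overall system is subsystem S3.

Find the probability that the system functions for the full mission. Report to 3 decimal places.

Series (M2 and M3): 0.91000 × 0.92000 = 0.83720
Parallel (M1 and [0.83720]): 1 − (1 − 0.95000)(1 − 0.83720) = 0.99186
Series ([0.99186] and M4): 0.99186 × 0.79000 = 0.784

0.784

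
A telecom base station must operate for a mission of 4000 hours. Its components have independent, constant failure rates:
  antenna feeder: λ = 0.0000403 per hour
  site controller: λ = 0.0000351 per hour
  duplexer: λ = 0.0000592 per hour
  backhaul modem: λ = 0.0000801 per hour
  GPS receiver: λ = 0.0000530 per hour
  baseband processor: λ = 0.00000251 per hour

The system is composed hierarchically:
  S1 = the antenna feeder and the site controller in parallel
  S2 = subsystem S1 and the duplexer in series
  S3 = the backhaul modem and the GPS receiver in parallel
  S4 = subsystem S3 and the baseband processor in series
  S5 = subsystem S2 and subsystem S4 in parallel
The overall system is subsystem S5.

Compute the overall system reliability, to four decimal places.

R(antenna feeder) = exp(−0.0000403 × 4000) = 0.851122
R(site controller) = exp(−0.0000351 × 4000) = 0.869011
R(duplexer) = exp(−0.0000592 × 4000) = 0.789149
R(backhaul modem) = exp(−0.0000801 × 4000) = 0.725859
R(GPS receiver) = exp(−0.0000530 × 4000) = 0.808965
R(baseband processor) = exp(−0.00000251 × 4000) = 0.990010
Parallel (antenna feeder and site controller): 1 − (1 − 0.851122)(1 − 0.869011) = 0.980499
Series ([0.980499] and duplexer): 0.980499 × 0.789149 = 0.773760
Parallel (backhaul modem and GPS receiver): 1 − (1 − 0.725859)(1 − 0.808965) = 0.947629
Series ([0.947629] and baseband processor): 0.947629 × 0.990010 = 0.938162
Parallel ([0.773760] and [0.938162]): 1 − (1 − 0.773760)(1 − 0.938162) = 0.9860

0.9860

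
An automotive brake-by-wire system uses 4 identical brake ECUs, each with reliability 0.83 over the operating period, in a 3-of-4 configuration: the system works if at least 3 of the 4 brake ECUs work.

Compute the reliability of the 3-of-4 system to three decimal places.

R = Σ_{i=3}^{4} C(4,i) p^i (1−p)^{4−i} with p = 0.83
C(4,3)·0.83^3·0.17^1 = 0.38882
C(4,4)·0.83^4·0.17^0 = 0.47458
Sum = 0.863

0.863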